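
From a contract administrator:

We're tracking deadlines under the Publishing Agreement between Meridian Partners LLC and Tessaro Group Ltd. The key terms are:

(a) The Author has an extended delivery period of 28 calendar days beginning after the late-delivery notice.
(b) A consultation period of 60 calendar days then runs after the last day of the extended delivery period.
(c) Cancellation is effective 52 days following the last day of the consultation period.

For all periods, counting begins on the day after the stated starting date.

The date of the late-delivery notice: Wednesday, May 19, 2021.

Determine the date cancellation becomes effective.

October 6, 2021

Adding 28 calendar days to May 19, 2021 gives June 16, 2021, which is the last day of the extended delivery period.
The last day of the consultation period: 60 calendar days after June 16, 2021 is August 15, 2021.
The date cancellation becomes effective: 52 calendar days after August 15, 2021 is October 6, 2021.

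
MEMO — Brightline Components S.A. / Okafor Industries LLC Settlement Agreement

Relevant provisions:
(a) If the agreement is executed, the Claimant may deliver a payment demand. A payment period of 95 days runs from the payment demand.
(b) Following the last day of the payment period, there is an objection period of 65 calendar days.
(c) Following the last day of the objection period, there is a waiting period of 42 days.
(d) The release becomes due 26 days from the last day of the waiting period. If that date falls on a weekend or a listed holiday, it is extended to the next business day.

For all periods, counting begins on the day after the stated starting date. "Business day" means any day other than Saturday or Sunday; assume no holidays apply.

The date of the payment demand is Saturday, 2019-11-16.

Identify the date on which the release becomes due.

2020-07-01

The last day of the payment period: 95 calendar days after 2019-11-16 is 2020-02-19.
The last day of the objection period: 65 calendar days after 2020-02-19 is 2020-04-24.
Adding 42 calendar days to 2020-04-24 gives 2020-06-05, which is the last day of the waiting period.
The date on which the release becomes due: 2020-06-05 + 26 days = 2020-07-01. 2020-07-01 is a Wednesday, so no roll-forward applies.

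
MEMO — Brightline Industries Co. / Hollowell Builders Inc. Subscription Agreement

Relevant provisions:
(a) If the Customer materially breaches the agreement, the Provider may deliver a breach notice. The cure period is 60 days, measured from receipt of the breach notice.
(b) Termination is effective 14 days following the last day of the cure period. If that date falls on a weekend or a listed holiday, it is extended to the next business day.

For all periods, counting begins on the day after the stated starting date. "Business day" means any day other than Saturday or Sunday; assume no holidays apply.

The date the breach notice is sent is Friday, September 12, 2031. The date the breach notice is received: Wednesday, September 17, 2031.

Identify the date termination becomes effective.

December 1, 2031

The last day of the cure period: 60 calendar days after September 17, 2031 is November 16, 2031.
The date termination becomes effective: 14 calendar days after November 16, 2031 is November 30, 2031. That falls on a Sunday, so it rolls to the next business day, Monday, December 1, 2031.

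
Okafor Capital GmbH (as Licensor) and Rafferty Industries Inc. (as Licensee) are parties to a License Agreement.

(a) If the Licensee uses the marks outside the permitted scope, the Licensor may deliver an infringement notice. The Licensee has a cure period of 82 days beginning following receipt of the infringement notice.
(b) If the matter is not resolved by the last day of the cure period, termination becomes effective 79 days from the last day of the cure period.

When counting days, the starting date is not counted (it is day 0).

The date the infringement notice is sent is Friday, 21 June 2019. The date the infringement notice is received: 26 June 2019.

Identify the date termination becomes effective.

Adding 82 calendar days to 26 June 2019 gives 16 September 2019, which is the last day of the cure period.
The date termination becomes effective: 16 September 2019 + 79 days = 4 December 2019.

4 December 2019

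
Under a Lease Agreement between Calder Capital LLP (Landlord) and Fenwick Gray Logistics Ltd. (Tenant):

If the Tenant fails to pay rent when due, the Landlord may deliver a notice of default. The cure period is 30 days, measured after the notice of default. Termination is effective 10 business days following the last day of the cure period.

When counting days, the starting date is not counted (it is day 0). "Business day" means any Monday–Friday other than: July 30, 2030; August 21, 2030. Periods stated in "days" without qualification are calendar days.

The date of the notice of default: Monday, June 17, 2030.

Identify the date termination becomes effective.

Adding 30 calendar days to June 17, 2030 gives July 17, 2030, which is the last day of the cure period.
The date termination becomes effective: counting 10 business days from Wednesday, July 17, 2030 (Jul 18, Jul 19, Jul 22, Jul 23, Jul 24, Jul 25, Jul 26, Jul 29, Jul 31, Aug 1, skipping weekends and the listed holiday on Jul 30) reaches Thursday, August 1, 2030.

August 1, 2030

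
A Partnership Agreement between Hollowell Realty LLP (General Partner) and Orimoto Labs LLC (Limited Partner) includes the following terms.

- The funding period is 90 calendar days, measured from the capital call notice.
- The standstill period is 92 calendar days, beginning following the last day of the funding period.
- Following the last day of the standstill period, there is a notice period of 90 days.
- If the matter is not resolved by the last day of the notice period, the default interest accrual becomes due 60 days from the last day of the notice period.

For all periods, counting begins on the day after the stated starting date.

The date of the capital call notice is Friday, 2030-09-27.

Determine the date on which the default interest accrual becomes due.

2031-08-25

Adding 90 calendar days to 2030-09-27 gives 2030-12-26, which is the last day of the funding period.
Adding 92 calendar days to 2030-12-26 gives 2031-03-28, which is the last day of the standstill period.
The last day of the notice period: 90 calendar days after 2031-03-28 is 2031-06-26.
The date on which the default interest accrual becomes due: 60 calendar days after 2031-06-26 is 2031-08-25.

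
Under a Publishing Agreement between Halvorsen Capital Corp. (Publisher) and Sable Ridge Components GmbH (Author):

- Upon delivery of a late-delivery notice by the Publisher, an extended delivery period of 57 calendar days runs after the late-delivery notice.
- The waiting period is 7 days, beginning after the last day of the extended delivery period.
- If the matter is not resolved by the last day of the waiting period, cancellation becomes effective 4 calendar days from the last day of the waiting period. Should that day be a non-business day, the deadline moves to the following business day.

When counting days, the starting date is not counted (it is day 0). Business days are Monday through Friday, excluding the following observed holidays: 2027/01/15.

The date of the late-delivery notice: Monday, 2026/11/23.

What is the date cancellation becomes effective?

Adding 57 calendar days to 2026/11/23 gives 2027/01/19, which is the last day of the extended delivery period.
Adding 7 calendar days to 2027/01/19 gives 2027/01/26, which is the last day of the waiting period.
The date cancellation becomes effective: 2027/01/26 + 4 days = 2027/01/30. That falls on a Saturday, so it rolls to the next business day, Monday, 2027/02/01.

2027/02/01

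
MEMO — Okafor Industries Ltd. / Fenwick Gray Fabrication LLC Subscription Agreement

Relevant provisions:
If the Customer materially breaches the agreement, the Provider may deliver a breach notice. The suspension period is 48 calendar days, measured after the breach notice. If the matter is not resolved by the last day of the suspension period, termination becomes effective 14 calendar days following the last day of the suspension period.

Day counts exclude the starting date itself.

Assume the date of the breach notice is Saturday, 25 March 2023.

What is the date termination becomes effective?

The last day of the suspension period: 25 March 2023 + 48 days = 12 May 2023.
The date termination becomes effective: 14 calendar days after 12 May 2023 is 26 May 2023.

26 May 2023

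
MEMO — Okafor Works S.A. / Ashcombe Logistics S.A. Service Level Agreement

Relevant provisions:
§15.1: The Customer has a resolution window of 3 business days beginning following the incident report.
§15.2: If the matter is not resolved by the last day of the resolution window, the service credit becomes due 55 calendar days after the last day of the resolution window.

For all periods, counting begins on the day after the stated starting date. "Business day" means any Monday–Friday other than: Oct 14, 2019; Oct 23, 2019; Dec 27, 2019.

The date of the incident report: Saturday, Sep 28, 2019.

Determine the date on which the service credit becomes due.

Nov 26, 2019

From Saturday, Sep 28, 2019, 3 business days (Sep 30, Oct 1, Oct 2, skipping weekends) brings us to Wednesday, Oct 2, 2019, which is the last day of the resolution window.
The date on which the service credit becomes due: 55 calendar days after Oct 2, 2019 is Nov 26, 2019.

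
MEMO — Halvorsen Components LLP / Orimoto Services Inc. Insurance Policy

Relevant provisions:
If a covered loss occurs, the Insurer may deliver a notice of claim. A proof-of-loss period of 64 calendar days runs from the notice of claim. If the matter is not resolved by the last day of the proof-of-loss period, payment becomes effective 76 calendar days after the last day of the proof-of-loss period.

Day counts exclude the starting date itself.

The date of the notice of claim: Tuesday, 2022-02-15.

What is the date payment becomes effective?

Adding 64 calendar days to 2022-02-15 gives 2022-04-20, which is the last day of the proof-of-loss period.
The date payment becomes effective: 76 calendar days after 2022-04-20 is 2022-07-05.

2022-07-05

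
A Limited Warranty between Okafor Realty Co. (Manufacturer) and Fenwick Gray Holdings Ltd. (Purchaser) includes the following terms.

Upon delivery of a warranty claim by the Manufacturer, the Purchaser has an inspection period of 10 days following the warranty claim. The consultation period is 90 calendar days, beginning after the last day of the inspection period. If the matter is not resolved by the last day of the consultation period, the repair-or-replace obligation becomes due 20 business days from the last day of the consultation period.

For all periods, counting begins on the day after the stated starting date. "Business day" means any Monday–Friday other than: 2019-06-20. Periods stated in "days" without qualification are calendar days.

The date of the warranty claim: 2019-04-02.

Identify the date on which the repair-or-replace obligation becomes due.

The last day of the inspection period: 10 calendar days after 2019-04-02 is 2019-04-12.
The last day of the consultation period: 90 calendar days after 2019-04-12 is 2019-07-11.
From Thursday, 2019-07-11, 20 business days (Jul 12, Jul 15, Jul 16, Jul 17, …, Aug 6, Aug 7, Aug 8, skipping weekends) brings us to Thursday, 2019-08-08, which is the date on which the repair-or-replace obligation becomes due.

2019-08-08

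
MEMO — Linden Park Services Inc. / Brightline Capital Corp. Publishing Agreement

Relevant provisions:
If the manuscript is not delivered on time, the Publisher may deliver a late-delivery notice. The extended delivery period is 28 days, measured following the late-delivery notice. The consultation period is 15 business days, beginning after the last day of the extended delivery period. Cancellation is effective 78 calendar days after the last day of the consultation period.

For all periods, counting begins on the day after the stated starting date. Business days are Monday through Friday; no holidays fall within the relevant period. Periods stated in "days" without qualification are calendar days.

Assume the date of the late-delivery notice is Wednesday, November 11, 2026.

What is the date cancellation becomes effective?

The last day of the extended delivery period: November 11, 2026 + 28 days = December 9, 2026.
The last day of the consultation period: counting 15 business days from Wednesday, December 9, 2026 (Dec 10, Dec 11, Dec 14, Dec 15, …, Dec 28, Dec 29, Dec 30, skipping weekends) reaches Wednesday, December 30, 2026.
The date cancellation becomes effective: 78 calendar days after December 30, 2026 is March 18, 2027.

March 18, 2027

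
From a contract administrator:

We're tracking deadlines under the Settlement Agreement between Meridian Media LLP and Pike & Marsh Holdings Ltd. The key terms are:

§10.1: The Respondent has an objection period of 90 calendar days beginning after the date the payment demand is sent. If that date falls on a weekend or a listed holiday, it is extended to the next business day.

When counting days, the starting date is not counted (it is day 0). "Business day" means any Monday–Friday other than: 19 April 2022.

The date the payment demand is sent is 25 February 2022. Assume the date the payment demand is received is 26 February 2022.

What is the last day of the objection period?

26 May 2022

Adding 90 calendar days to 25 February 2022 gives 26 May 2022, which is the last day of the objection period. 26 May 2022 is a Thursday and is not a listed holiday, so no roll-forward applies.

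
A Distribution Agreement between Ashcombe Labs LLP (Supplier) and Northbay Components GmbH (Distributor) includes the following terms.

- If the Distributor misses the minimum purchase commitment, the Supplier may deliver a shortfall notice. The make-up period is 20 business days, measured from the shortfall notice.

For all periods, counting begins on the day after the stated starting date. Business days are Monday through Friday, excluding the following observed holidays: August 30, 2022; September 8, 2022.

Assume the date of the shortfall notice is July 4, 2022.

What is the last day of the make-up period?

From Monday, July 4, 2022, 20 business days (Jul 5, Jul 6, Jul 7, Jul 8, …, Jul 28, Jul 29, Aug 1, skipping weekends) brings us to Monday, August 1, 2022, which is the last day of the make-up period.

August 1, 2022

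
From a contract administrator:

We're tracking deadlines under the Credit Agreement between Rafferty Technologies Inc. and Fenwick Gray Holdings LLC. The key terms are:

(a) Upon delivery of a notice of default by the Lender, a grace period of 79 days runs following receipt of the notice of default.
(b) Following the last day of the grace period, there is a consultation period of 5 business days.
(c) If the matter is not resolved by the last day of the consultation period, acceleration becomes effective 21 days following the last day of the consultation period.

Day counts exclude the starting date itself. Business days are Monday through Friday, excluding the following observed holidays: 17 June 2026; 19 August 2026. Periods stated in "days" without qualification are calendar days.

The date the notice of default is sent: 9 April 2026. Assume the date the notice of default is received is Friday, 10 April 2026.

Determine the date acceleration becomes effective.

24 July 2026

The last day of the grace period: 10 April 2026 + 79 days = 28 June 2026.
From Sunday, 28 June 2026, 5 business days (Jun 29, Jun 30, Jul 1, Jul 2, Jul 3, skipping weekends) brings us to Friday, 3 July 2026, which is the last day of the consultation period.
The date acceleration becomes effective: 3 July 2026 + 21 days = 24 July 2026.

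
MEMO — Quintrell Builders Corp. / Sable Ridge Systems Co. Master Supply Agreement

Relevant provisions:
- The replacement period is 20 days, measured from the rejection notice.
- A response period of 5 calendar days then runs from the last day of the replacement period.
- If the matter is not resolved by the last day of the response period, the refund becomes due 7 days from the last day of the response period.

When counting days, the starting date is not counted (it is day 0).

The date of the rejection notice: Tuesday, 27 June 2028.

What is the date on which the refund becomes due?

The last day of the replacement period: 27 June 2028 + 20 days = 17 July 2028.
Adding 5 calendar days to 17 July 2028 gives 22 July 2028, which is the last day of the response period.
Adding 7 calendar days to 22 July 2028 gives 29 July 2028, which is the date on which the refund becomes due.

29 July 2028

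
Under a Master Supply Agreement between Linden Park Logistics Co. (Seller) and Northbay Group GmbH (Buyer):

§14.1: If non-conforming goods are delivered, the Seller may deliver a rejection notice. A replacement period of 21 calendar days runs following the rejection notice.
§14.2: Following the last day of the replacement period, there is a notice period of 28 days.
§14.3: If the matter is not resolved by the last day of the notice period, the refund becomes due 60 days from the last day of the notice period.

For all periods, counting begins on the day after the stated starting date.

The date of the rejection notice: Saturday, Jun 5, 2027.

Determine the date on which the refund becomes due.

The last day of the replacement period: Jun 5, 2027 + 21 days = Jun 26, 2027.
The last day of the notice period: Jun 26, 2027 + 28 days = Jul 24, 2027.
The date on which the refund becomes due: Jul 24, 2027 + 60 days = Sep 22, 2027.

Sep 22, 2027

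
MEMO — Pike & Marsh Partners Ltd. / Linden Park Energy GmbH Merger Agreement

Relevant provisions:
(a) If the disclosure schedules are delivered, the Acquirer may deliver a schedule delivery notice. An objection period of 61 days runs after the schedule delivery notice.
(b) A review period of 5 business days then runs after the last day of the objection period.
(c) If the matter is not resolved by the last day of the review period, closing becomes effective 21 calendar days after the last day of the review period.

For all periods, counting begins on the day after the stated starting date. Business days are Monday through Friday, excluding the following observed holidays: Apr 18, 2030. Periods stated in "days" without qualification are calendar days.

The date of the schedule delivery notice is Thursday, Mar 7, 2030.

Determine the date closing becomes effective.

The last day of the objection period: 61 calendar days after Mar 7, 2030 is May 7, 2030.
From Tuesday, May 7, 2030, 5 business days (May 8, May 9, May 10, May 13, May 14, skipping weekends) brings us to Tuesday, May 14, 2030, which is the last day of the review period.
The date closing becomes effective: 21 calendar days after May 14, 2030 is Jun 4, 2030.

Jun 4, 2030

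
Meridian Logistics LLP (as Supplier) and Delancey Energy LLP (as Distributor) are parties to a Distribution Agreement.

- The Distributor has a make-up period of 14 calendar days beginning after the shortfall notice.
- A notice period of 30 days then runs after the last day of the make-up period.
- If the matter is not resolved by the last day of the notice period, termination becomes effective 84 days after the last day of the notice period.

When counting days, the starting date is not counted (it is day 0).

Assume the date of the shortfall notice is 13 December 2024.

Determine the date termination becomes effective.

The last day of the make-up period: 14 calendar days after 13 December 2024 is 27 December 2024.
The last day of the notice period: 27 December 2024 + 30 days = 26 January 2025.
The date termination becomes effective: 84 calendar days after 26 January 2025 is 20 April 2025.

20 April 2025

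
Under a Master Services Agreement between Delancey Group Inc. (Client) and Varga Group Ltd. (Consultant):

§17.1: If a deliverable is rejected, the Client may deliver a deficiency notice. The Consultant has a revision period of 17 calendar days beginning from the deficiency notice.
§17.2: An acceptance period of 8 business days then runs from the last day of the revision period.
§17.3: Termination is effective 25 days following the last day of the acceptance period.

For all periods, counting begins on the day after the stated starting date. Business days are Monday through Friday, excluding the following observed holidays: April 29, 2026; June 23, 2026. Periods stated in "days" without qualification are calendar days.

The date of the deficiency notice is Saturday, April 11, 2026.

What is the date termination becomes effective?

Adding 17 calendar days to April 11, 2026 gives April 28, 2026, which is the last day of the revision period.
From Tuesday, April 28, 2026, 8 business days (Apr 30, May 1, May 4, May 5, May 6, May 7, May 8, May 11, skipping weekends and the listed holiday on Apr 29) brings us to Monday, May 11, 2026, which is the last day of the acceptance period.
Adding 25 calendar days to May 11, 2026 gives June 5, 2026, which is the date termination becomes effective.

June 5, 2026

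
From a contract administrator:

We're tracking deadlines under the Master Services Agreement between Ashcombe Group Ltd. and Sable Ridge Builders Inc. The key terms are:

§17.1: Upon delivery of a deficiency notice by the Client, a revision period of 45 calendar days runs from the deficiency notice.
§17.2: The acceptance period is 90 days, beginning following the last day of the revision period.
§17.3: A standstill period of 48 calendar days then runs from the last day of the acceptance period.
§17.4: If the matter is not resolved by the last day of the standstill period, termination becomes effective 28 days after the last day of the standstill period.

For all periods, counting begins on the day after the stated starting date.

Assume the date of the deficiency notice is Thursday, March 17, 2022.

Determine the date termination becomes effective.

October 14, 2022

Adding 45 calendar days to March 17, 2022 gives May 1, 2022, which is the last day of the revision period.
Adding 90 calendar days to May 1, 2022 gives July 30, 2022, which is the last day of the acceptance period.
The last day of the standstill period: 48 calendar days after July 30, 2022 is September 16, 2022.
The date termination becomes effective: September 16, 2022 + 28 days = October 14, 2022.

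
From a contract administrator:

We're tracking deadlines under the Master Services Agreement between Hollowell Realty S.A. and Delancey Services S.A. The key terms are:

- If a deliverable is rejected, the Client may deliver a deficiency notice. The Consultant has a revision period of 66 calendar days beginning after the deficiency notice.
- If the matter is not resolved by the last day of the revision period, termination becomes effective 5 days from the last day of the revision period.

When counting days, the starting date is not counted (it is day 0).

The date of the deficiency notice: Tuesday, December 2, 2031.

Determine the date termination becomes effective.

The last day of the revision period: 66 calendar days after December 2, 2031 is February 6, 2032.
The date termination becomes effective: February 6, 2032 + 5 days = February 11, 2032.

February 11, 2032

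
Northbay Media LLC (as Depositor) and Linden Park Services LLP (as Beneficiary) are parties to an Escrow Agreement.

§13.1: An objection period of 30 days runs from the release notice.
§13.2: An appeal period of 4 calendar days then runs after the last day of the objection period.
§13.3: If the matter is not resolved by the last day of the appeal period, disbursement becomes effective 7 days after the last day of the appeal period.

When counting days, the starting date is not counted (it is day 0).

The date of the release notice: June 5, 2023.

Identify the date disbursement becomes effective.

July 16, 2023

The last day of the objection period: June 5, 2023 + 30 days = July 5, 2023.
Adding 4 calendar days to July 5, 2023 gives July 9, 2023, which is the last day of the appeal period.
Adding 7 calendar days to July 9, 2023 gives July 16, 2023, which is the date disbursement becomes effective.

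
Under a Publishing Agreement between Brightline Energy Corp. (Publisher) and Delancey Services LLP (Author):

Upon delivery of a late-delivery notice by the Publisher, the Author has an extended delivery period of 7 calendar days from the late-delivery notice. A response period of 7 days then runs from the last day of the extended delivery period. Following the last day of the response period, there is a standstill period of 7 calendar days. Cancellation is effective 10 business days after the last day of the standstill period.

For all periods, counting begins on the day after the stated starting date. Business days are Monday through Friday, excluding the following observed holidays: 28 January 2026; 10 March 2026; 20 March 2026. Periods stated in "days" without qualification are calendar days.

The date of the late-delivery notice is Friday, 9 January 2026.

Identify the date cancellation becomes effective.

Adding 7 calendar days to 9 January 2026 gives 16 January 2026, which is the last day of the extended delivery period.
The last day of the response period: 7 calendar days after 16 January 2026 is 23 January 2026.
Adding 7 calendar days to 23 January 2026 gives 30 January 2026, which is the last day of the standstill period.
The date cancellation becomes effective: counting 10 business days from Friday, 30 January 2026 (Feb 2, Feb 3, Feb 4, Feb 5, Feb 6, Feb 9, Feb 10, Feb 11, Feb 12, Feb 13, skipping weekends) reaches Friday, 13 February 2026.

13 February 2026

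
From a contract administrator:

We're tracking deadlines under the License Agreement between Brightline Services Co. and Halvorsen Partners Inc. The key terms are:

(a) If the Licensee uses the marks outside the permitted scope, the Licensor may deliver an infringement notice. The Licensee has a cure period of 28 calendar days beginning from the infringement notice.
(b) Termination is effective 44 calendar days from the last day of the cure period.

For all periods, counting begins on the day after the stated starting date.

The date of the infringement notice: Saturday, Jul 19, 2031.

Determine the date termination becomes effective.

The last day of the cure period: 28 calendar days after Jul 19, 2031 is Aug 16, 2031.
Adding 44 calendar days to Aug 16, 2031 gives Sep 29, 2031, which is the date termination becomes effective.

Sep 29, 2031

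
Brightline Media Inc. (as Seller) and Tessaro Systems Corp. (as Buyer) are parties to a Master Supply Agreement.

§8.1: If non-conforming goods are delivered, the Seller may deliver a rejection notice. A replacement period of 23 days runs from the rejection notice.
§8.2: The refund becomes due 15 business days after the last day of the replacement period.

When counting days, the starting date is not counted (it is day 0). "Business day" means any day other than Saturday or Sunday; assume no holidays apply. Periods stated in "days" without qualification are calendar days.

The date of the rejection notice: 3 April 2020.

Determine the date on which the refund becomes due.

15 May 2020

Adding 23 calendar days to 3 April 2020 gives 26 April 2020, which is the last day of the replacement period.
The date on which the refund becomes due: counting 15 business days from Sunday, 26 April 2020 (Apr 27, Apr 28, Apr 29, Apr 30, …, May 13, May 14, May 15, skipping weekends) reaches Friday, 15 May 2020.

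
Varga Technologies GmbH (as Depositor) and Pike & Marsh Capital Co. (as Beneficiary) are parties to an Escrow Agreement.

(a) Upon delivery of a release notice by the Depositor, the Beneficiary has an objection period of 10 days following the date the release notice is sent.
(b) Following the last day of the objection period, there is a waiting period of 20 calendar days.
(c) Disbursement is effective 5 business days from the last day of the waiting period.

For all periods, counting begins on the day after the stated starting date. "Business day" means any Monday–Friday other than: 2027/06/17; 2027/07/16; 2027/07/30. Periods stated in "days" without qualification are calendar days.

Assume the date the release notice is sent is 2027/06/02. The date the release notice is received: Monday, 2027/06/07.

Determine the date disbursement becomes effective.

Adding 10 calendar days to 2027/06/02 gives 2027/06/12, which is the last day of the objection period.
Adding 20 calendar days to 2027/06/12 gives 2027/07/02, which is the last day of the waiting period.
From Friday, 2027/07/02, 5 business days (Jul 5, Jul 6, Jul 7, Jul 8, Jul 9, skipping weekends) brings us to Friday, 2027/07/09, which is the date disbursement becomes effective.

2027/07/09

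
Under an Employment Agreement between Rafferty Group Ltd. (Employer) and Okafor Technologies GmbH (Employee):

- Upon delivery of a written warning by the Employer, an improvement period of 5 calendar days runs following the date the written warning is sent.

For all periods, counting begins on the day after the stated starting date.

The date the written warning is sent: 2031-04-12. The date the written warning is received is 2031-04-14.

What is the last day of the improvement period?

The last day of the improvement period: 5 calendar days after 2031-04-12 is 2031-04-17.

2031-04-17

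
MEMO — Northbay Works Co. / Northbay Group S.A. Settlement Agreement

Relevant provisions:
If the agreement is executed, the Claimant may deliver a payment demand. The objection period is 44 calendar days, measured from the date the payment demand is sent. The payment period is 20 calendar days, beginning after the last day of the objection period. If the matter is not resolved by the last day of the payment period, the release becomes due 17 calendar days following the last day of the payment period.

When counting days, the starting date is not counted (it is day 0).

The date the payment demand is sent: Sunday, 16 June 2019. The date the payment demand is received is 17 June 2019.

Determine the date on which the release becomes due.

5 September 2019

Adding 44 calendar days to 16 June 2019 gives 30 July 2019, which is the last day of the objection period.
The last day of the payment period: 20 calendar days after 30 July 2019 is 19 August 2019.
The date on which the release becomes due: 19 August 2019 + 17 days = 5 September 2019.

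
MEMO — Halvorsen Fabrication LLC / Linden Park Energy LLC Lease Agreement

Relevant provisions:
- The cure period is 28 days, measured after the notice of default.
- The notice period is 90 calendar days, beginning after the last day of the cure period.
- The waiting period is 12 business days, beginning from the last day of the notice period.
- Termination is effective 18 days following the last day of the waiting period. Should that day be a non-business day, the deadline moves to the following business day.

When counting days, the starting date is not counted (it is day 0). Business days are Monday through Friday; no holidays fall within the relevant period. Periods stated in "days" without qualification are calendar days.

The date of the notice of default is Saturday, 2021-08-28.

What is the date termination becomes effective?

The last day of the cure period: 28 calendar days after 2021-08-28 is 2021-09-25.
The last day of the notice period: 90 calendar days after 2021-09-25 is 2021-12-24.
From Friday, 2021-12-24, 12 business days (Dec 27, Dec 28, Dec 29, Dec 30, …, Jan 7, Jan 10, Jan 11, skipping weekends) brings us to Tuesday, 2022-01-11, which is the last day of the waiting period.
Adding 18 calendar days to 2022-01-11 gives 2022-01-29, which is the date termination becomes effective. That falls on a Saturday, so it rolls to the next business day, Monday, 2022-01-31.

2022-01-31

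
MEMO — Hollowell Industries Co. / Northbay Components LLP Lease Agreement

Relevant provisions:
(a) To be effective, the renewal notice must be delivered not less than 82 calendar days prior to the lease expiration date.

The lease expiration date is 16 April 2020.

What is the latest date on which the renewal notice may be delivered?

25 January 2020

Counting back 82 calendar days from 16 April 2020 gives 25 January 2020.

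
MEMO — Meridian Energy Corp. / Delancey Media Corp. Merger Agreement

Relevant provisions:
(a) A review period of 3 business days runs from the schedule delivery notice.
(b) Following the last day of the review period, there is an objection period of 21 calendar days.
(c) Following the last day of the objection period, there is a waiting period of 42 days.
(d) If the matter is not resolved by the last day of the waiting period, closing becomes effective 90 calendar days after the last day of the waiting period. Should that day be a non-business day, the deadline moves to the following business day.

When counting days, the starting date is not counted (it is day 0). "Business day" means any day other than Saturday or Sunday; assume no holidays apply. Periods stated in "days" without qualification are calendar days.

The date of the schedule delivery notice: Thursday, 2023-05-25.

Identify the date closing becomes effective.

2023-10-30

The last day of the review period: 3 business days after Thursday, 2023-05-25, skipping weekends — May 26, May 29, May 30 — lands on Tuesday, 2023-05-30.
Adding 21 calendar days to 2023-05-30 gives 2023-06-20, which is the last day of the objection period.
The last day of the waiting period: 2023-06-20 + 42 days = 2023-08-01.
The date closing becomes effective: 2023-08-01 + 90 days = 2023-10-30. 2023-10-30 is a Monday, so no roll-forward applies.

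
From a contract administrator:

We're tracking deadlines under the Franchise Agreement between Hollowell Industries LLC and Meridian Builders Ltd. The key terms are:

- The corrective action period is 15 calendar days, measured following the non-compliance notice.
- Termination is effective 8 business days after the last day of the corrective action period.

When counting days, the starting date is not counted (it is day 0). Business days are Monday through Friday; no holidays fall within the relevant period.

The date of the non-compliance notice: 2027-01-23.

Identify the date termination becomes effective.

The last day of the corrective action period: 15 calendar days after 2027-01-23 is 2027-02-07.
The date termination becomes effective: counting 8 business days from Sunday, 2027-02-07 (Feb 8, Feb 9, Feb 10, Feb 11, Feb 12, Feb 15, Feb 16, Feb 17, skipping weekends) reaches Wednesday, 2027-02-17.

2027-02-17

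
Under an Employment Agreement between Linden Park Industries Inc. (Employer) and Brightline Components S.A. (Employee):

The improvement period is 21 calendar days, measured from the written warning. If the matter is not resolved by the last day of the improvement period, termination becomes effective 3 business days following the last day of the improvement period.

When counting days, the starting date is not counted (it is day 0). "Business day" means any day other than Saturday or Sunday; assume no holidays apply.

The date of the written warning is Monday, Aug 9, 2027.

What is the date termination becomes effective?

The last day of the improvement period: 21 calendar days after Aug 9, 2027 is Aug 30, 2027.
From Monday, Aug 30, 2027, 3 business days (Aug 31, Sep 1, Sep 2, skipping weekends) brings us to Thursday, Sep 2, 2027, which is the date termination becomes effective.

Sep 2, 2027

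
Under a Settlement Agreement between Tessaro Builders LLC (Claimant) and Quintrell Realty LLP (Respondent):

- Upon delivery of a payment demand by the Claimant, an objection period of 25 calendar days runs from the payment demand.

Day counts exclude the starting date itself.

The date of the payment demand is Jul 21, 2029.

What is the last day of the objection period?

The last day of the objection period: Jul 21, 2029 + 25 days = Aug 15, 2029.

Aug 15, 2029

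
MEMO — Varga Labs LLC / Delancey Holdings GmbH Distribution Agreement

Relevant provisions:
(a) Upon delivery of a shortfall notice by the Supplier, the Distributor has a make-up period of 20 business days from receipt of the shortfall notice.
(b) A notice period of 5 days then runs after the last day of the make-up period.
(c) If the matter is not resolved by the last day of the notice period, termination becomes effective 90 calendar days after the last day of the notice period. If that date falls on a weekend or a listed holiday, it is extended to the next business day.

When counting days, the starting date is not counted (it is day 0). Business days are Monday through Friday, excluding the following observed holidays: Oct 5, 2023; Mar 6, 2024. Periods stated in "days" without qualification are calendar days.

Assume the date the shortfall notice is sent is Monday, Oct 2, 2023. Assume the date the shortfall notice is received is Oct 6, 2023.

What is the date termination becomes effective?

Feb 6, 2024

The last day of the make-up period: 20 business days after Friday, Oct 6, 2023, skipping weekends — Oct 9, Oct 10, Oct 11, Oct 12, …, Nov 1, Nov 2, Nov 3 — lands on Friday, Nov 3, 2023.
The last day of the notice period: Nov 3, 2023 + 5 days = Nov 8, 2023.
The date termination becomes effective: 90 calendar days after Nov 8, 2023 is Feb 6, 2024. Feb 6, 2024 is a Tuesday and is not a listed holiday, so no roll-forward applies.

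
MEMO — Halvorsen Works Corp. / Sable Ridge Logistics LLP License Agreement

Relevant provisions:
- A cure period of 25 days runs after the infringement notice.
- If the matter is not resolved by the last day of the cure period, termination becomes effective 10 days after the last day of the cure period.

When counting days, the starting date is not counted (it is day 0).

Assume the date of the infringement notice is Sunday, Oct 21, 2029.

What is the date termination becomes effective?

The last day of the cure period: Oct 21, 2029 + 25 days = Nov 15, 2029.
The date termination becomes effective: 10 calendar days after Nov 15, 2029 is Nov 25, 2029.

Nov 25, 2029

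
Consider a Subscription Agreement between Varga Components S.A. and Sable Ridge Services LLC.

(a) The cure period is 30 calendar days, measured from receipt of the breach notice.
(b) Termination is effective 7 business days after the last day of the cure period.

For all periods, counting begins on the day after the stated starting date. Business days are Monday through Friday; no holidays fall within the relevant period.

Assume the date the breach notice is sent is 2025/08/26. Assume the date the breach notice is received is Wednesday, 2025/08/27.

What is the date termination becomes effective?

The last day of the cure period: 2025/08/27 + 30 days = 2025/09/26.
The date termination becomes effective: 7 business days after Friday, 2025/09/26, skipping weekends — Sep 29, Sep 30, Oct 1, Oct 2, Oct 3, Oct 6, Oct 7 — lands on Tuesday, 2025/10/07.

2025/10/07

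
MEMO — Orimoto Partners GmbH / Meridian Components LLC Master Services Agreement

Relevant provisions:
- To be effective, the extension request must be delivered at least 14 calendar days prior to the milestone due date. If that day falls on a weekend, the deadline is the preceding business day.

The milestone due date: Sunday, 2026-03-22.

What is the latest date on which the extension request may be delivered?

Counting back 14 calendar days from 2026-03-22 gives 2026-03-08. That is a Sunday, so the deadline moves back to Friday, 2026-03-06.

2026-03-06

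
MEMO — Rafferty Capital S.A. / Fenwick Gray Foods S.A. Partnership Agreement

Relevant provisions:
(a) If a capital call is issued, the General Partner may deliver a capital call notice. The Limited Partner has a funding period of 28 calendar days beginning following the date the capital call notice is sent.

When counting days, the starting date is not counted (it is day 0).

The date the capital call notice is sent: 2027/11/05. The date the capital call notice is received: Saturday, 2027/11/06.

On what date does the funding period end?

2027/12/03

The last day of the funding period: 28 calendar days after 2027/11/05 is 2027/12/03.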